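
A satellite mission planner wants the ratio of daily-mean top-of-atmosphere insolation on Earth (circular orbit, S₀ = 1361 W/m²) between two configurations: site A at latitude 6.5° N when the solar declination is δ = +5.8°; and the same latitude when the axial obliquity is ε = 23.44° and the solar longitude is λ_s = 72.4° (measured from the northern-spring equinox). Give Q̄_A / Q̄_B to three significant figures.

— Configuration A (φ=+6.5°):
cos H₀ = −tan(+6.5°) tan(+5.800°) = -0.0116, H₀ = 1.5824 rad.
Bracket: H₀ sin φ sin δ + cos φ cos δ sin H₀ = 1.5824×0.11320×0.10106 + 0.99357×0.99488×0.99993 = 0.018103 + 0.988414 = 1.006517.
Q̄ = (S₀/π) × [bracket] = (1361/π) × 1.006517 = 436.04 W/m².
— Configuration B (φ=+6.5°):
Solar declination: sin δ = sin ε · sin λ_s = sin 23.44° × sin 72.4° = 0.37917, so δ = +22.282°.
cos H₀ = −tan(+6.5°) tan(+22.282°) = -0.0467, H₀ = 1.6175 rad.
Bracket: H₀ sin φ sin δ + cos φ cos δ sin H₀ = 1.6175×0.11320×0.37917 + 0.99357×0.92533×0.99891 = 0.069426 + 0.918378 = 0.987804.
Q̄ = (S₀/π) × [bracket] = (1361/π) × 0.987804 = 427.94 W/m².
Ratio Q̄_A / Q̄_B = 436.04 / 427.94 = 1.019.

Q̄_A / Q̄_B ≈ 1.02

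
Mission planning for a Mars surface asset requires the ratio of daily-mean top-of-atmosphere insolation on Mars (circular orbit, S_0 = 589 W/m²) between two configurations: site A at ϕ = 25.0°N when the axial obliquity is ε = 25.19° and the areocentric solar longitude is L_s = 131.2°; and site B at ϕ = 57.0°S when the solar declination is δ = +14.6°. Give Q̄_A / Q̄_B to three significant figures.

Q̄_A / Q̄_B ≈ 4.55

— Configuration A (ϕ=+25.0°):
sin δ = sin 25.19° × sin 131.2° = 0.32024, so δ = +18.678°.
cos h₀ = −tan(+25.0°) tan(+18.678°) = -0.1576, h₀ = 1.7291 rad.
Bracket: h₀ sin ϕ sin δ + cos ϕ cos δ sin h₀ = 1.7291×0.42262×0.32024 + 0.90631×0.94734×0.98750 = 0.234016 + 0.847851 = 1.081867.
Q̄ = (S_0/π) × [bracket] = (589/π) × 1.081867 = 202.83 W/m².
— Configuration B (ϕ=-57.0°):
cos h₀ = −tan(-57.0°) tan(+14.600°) = 0.4011, h₀ = 1.1581 rad.
Bracket: h₀ sin ϕ sin δ + cos ϕ cos δ sin h₀ = 1.1581×-0.83867×0.25207 + 0.54464×0.96771×0.91603 = -0.244826 + 0.482797 = 0.237971.
Q̄ = (S_0/π) × [bracket] = (589/π) × 0.237971 = 44.616 W/m².
Ratio Q̄_A / Q̄_B = 202.83 / 44.616 = 4.546.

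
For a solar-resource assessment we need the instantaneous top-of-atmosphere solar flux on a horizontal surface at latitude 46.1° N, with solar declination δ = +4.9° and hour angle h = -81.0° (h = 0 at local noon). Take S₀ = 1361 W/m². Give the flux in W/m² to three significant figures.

231 W/m²

cos θ_z = sin φ sin δ + cos φ cos δ cos h = 0.061547 + 0.108076 = 0.169623.
Flux = S₀ · cos θ_z = 1361 × 0.169623 = 230.9 W/m².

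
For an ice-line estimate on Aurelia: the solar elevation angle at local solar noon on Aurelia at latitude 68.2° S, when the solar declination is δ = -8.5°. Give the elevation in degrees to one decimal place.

At local noon the hour angle is zero, so the zenith angle equals |ϕ − δ| = |-68.2° − (-8.500°)| = 59.700°.
Elevation = 90° − 59.700° = 30.3°.

30.3°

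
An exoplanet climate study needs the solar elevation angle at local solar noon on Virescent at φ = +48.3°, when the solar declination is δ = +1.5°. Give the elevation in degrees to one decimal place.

43.2°

At local noon the hour angle is zero, so the zenith angle equals |φ − δ| = |+48.3° − (+1.500°)| = 46.800°.
Elevation = 90° − 46.800° = 43.2°.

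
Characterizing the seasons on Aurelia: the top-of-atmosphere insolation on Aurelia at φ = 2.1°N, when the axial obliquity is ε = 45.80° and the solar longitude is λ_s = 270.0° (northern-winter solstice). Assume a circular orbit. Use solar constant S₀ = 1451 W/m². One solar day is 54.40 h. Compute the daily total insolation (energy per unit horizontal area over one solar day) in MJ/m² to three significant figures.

Solar declination: sin δ = sin ε · sin λ_s = sin 45.80° × sin 270.0° = -0.71691, so δ = -45.800°.
cos H₀ = −tan(+2.1°) tan(-45.800°) = 0.0377, H₀ = 1.5331 rad.
Bracket: H₀ sin φ sin δ + cos φ cos δ sin H₀ = 1.5331×0.03664×-0.71691 + 0.99933×0.69717×0.99929 = -0.040271 + 0.696208 = 0.655937.
Q̄ = (S₀/π) × [bracket] = (1451/π) × 0.655937 = 302.96 W/m².
Daily total = Q̄ × 54.40 h × 3600 s/h = 302.96 × 54.40 × 3600 / 10⁶ = 59.33 MJ/m².

59.3 MJ/m²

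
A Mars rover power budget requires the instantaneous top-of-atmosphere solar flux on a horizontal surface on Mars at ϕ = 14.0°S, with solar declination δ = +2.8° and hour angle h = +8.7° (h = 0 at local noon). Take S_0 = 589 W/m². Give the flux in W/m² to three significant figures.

557 W/m²

cos θ_z = sin ϕ sin δ + cos ϕ cos δ cos h = -0.011818 + 0.957986 = 0.946168.
Flux = S_0 · cos θ_z = 589 × 0.946168 = 557.3 W/m².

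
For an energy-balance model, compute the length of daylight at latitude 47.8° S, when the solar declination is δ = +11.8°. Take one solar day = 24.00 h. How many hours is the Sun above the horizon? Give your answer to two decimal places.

10.22 h

cos H₀ = −tan φ · tan δ = −tan(-47.8°) × tan(+11.800°) = 0.2304, so H₀ = 1.3383 rad = 76.68°.
Daylight = 2H₀/(2π) × 24.00 h = (1.3383/π) × 24.00 = 10.22 h.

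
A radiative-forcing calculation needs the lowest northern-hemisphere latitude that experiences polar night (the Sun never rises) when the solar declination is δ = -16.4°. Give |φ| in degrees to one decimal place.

Polar night requires cos H₀ = −tan φ tan δ ≥ 1, i.e. tan φ tan δ ≤ −1.
The boundary is |tan φ| · |tan δ| = 1, so |φ| = 90° − |δ| = 90° − 16.4° = 73.6° in the northern hemisphere.

|φ| = 73.6°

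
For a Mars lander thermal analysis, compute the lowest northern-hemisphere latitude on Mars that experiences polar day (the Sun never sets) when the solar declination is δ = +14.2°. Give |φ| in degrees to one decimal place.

|φ| = 75.8°

Polar day requires cos H₀ = −tan φ tan δ ≤ −1, i.e. tan φ tan δ ≥ 1.
The boundary is |tan φ| · |tan δ| = 1, so |φ| = 90° − |δ| = 90° − 14.2° = 75.8° in the northern hemisphere.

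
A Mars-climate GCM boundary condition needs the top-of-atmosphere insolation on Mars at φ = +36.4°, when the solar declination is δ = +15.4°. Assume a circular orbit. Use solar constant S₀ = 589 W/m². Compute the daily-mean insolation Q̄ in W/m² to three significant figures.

cos H₀ = −tan(+36.4°) tan(+15.400°) = -0.2031, H₀ = 1.7753 rad.
Bracket: H₀ sin φ sin δ + cos φ cos δ sin H₀ = 1.7753×0.59342×0.26556 + 0.80489×0.96410×0.97916 = 0.279767 + 0.759823 = 1.039590.
Q̄ = (S₀/π) × [bracket] = (589/π) × 1.039590 = 194.9 W/m².

Q̄ ≈ 195 W/m²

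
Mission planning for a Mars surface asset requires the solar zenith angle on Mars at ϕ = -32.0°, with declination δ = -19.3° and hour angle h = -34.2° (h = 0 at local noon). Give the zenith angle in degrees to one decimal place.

θ_z = 33.2°

cos θ_z = sin ϕ sin δ + cos ϕ cos δ cos h = 0.175146 + 0.661986 = 0.837132.
θ_z = arccos(0.837132) = 33.2°.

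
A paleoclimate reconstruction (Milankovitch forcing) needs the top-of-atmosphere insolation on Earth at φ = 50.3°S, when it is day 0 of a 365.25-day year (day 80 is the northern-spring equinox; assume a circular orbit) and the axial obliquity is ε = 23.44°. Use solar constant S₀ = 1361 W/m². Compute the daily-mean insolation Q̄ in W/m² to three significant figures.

Q̄ ≈ 493 W/m²

Solar longitude: λ_s = 360° × (0 − 80)/365.25 = -78.850°, i.e. -78.850° + 360° = 281.150°.
sin δ = sin 23.44° × sin 281.150° = -0.39028, so δ = -22.972°.
cos H₀ = −tan(-50.3°) tan(-22.972°) = -0.5106, H₀ = 2.1067 rad.
Bracket: H₀ sin φ sin δ + cos φ cos δ sin H₀ = 2.1067×-0.76940×-0.39028 + 0.63877×0.92070×0.85983 = 0.632603 + 0.505679 = 1.138282.
Q̄ = (S₀/π) × [bracket] = (1361/π) × 1.138282 = 493.1 W/m².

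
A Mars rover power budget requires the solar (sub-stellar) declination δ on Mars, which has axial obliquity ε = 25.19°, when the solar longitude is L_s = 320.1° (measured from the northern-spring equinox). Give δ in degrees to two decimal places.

sin δ = sin ε · sin L_s = sin 25.19° × sin 320.1° = -0.273015.
δ = arcsin(-0.273015) = -15.84°.

δ = -15.84°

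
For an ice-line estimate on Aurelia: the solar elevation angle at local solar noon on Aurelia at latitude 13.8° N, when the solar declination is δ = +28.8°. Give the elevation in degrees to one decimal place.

At local noon the hour angle is zero, so the zenith angle equals |ϕ − δ| = |+13.8° − (+28.800°)| = 15.000°.
Elevation = 90° − 15.000° = 75.0°.

75.0°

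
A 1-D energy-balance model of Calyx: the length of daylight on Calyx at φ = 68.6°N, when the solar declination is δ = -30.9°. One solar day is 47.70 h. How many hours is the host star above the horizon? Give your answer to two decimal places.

cos H₀ = −tan φ · tan δ = 1.5272 ≥ 1, so the host star never rises (polar night) and H₀ = 0.
Daylight = 2H₀/(2π) × 47.70 h = (0.0000/π) × 47.70 = 0.00 h.

0.00 h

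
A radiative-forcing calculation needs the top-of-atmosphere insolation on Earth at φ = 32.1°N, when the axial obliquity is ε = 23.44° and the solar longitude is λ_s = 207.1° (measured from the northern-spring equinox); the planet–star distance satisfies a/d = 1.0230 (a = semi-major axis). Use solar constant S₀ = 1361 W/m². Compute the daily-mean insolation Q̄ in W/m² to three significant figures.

Solar declination: sin δ = sin ε · sin λ_s = sin 23.44° × sin 207.1° = -0.18121, so δ = -10.440°.
cos H₀ = −tan(+32.1°) tan(-10.440°) = 0.1156, H₀ = 1.4550 rad.
Bracket: H₀ sin φ sin δ + cos φ cos δ sin H₀ = 1.4550×0.53140×-0.18121 + 0.84712×0.98344×0.99330 = -0.140109 + 0.827510 = 0.687401.
Inverse-square distance factor (a/d)² = 1.0230² = 1.046529.
Q̄ = (S₀/π) × 1.046529 × [bracket] = (1361/π) × 1.046529 × 0.687401 = 311.7 W/m².

Q̄ ≈ 312 W/m²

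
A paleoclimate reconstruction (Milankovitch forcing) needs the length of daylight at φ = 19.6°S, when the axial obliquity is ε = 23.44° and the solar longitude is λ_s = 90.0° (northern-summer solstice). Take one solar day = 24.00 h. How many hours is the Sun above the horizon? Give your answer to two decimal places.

10.82 h

Solar declination: sin δ = sin ε · sin λ_s = sin 23.44° × sin 90.0° = 0.39779, so δ = +23.440°.
cos H₀ = −tan φ · tan δ = −tan(-19.6°) × tan(+23.440°) = 0.1544, so H₀ = 1.4158 rad = 81.12°.
Daylight = 2H₀/(2π) × 24.00 h = (1.4158/π) × 24.00 = 10.82 h.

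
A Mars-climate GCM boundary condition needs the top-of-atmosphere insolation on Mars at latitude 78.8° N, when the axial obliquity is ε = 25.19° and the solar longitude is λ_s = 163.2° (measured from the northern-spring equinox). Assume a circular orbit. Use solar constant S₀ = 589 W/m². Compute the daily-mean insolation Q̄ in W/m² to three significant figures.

Q̄ ≈ 79.0 W/m²

Solar declination: sin δ = sin ε · sin λ_s = sin 25.19° × sin 163.2° = 0.12302, so δ = +7.066°.
cos H₀ = −tan(+78.8°) tan(+7.066°) = -0.6260, H₀ = 2.2473 rad.
Bracket: H₀ sin φ sin δ + cos φ cos δ sin H₀ = 2.2473×0.98096×0.12302 + 0.19423×0.99240×0.77979 = 0.271199 + 0.150308 = 0.421507.
Q̄ = (S₀/π) × [bracket] = (589/π) × 0.421507 = 79.03 W/m².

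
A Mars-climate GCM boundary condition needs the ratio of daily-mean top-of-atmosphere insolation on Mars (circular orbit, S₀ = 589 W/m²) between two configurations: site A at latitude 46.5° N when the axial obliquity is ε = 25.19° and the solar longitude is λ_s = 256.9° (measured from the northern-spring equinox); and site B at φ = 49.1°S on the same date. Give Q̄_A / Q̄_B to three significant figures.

Q̄_A / Q̄_B ≈ 0.194

— Configuration A (φ=+46.5°):
Solar declination: sin δ = sin ε · sin λ_s = sin 25.19° × sin 256.9° = -0.41454, so δ = -24.491°.
cos H₀ = −tan(+46.5°) tan(-24.491°) = 0.4800, H₀ = 1.0701 rad.
Bracket: H₀ sin φ sin δ + cos φ cos δ sin H₀ = 1.0701×0.72537×-0.41454 + 0.68835×0.91003×0.87725 = -0.321774 + 0.549526 = 0.227752.
Q̄ = (S₀/π) × [bracket] = (589/π) × 0.227752 = 42.700 W/m².
— Configuration B (φ=-49.1°):
cos H₀ = −tan(-49.1°) tan(-24.491°) = -0.5259, H₀ = 2.1245 rad.
Bracket: H₀ sin φ sin δ + cos φ cos δ sin H₀ = 2.1245×-0.75585×-0.41454 + 0.65474×0.91003×0.85056 = 0.665670 + 0.506792 = 1.172462.
Q̄ = (S₀/π) × [bracket] = (589/π) × 1.172462 = 219.82 W/m².
Ratio Q̄_A / Q̄_B = 42.700 / 219.82 = 0.1942.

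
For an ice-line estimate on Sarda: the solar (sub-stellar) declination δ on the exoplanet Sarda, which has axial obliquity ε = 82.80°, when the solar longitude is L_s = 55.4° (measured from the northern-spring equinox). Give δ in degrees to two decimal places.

δ = +54.75°

sin δ = sin ε · sin L_s = sin 82.80° × sin 55.4° = 0.816646.
δ = arcsin(0.816646) = +54.75°.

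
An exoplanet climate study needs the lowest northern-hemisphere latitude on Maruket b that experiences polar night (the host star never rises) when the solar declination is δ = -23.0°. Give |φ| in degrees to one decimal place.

Polar night requires cos H₀ = −tan φ tan δ ≥ 1, i.e. tan φ tan δ ≤ −1.
The boundary is |tan φ| · |tan δ| = 1, so |φ| = 90° − |δ| = 90° − 23.0° = 67.0° in the northern hemisphere.

|φ| = 67.0°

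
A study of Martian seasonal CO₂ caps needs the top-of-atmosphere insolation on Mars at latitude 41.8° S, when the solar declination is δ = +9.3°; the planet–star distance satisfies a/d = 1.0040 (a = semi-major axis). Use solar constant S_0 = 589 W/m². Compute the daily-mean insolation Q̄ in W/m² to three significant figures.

Q̄ ≈ 109 W/m²

cos h₀ = −tan(-41.8°) tan(+9.300°) = 0.1464, h₀ = 1.4239 rad.
Bracket: h₀ sin ϕ sin δ + cos ϕ cos δ sin h₀ = 1.4239×-0.66653×0.16160 + 0.74548×0.98686×0.98922 = -0.153370 + 0.727754 = 0.574384.
Inverse-square distance factor (a/d)² = 1.0040² = 1.008016.
Q̄ = (S_0/π) × 1.008016 × [bracket] = (589/π) × 1.008016 × 0.574384 = 108.6 W/m².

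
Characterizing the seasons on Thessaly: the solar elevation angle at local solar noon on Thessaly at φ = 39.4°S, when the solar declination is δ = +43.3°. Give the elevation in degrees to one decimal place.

7.3°

At local noon the hour angle is zero, so the zenith angle equals |φ − δ| = |-39.4° − (+43.300°)| = 82.700°.
Elevation = 90° − 82.700° = 7.3°.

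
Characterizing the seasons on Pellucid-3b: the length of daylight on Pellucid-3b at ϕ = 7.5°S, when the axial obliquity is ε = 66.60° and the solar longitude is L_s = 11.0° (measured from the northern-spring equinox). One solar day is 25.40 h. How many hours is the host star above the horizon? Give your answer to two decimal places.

Solar declination: sin δ = sin ε · sin L_s = sin 66.60° × sin 11.0° = 0.17512, so δ = +10.085°.
cos h₀ = −tan ϕ · tan δ = −tan(-7.5°) × tan(+10.085°) = 0.0234, so h₀ = 1.5474 rad = 88.66°.
Daylight = 2h₀/(2π) × 25.40 h = (1.5474/π) × 25.40 = 12.51 h.

12.51 h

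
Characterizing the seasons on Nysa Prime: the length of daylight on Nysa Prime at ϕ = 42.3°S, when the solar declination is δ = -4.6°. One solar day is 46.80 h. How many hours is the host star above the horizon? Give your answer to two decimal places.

cos h₀ = −tan ϕ · tan δ = −tan(-42.3°) × tan(-4.600°) = -0.0732, so h₀ = 1.6441 rad = 94.20°.
Daylight = 2h₀/(2π) × 46.80 h = (1.6441/π) × 46.80 = 24.49 h.

24.49 h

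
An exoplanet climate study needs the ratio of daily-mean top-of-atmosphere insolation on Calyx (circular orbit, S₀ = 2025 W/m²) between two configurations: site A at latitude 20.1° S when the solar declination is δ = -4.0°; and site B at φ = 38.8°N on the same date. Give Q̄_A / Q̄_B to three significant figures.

— Configuration A (φ=-20.1°):
cos H₀ = −tan(-20.1°) tan(-4.000°) = -0.0256, H₀ = 1.5964 rad.
Bracket: H₀ sin φ sin δ + cos φ cos δ sin H₀ = 1.5964×-0.34366×-0.06976 + 0.93909×0.99756×0.99967 = 0.038272 + 0.936489 = 0.974761.
Q̄ = (S₀/π) × [bracket] = (2025/π) × 0.974761 = 628.31 W/m².
— Configuration B (φ=+38.8°):
cos H₀ = −tan(+38.8°) tan(-4.000°) = 0.0562, H₀ = 1.5145 rad.
Bracket: H₀ sin φ sin δ + cos φ cos δ sin H₀ = 1.5145×0.62660×-0.06976 + 0.77934×0.99756×0.99842 = -0.066201 + 0.776210 = 0.710009.
Q̄ = (S₀/π) × [bracket] = (2025/π) × 0.710009 = 457.66 W/m².
Ratio Q̄_A / Q̄_B = 628.31 / 457.66 = 1.373.

Q̄_A / Q̄_B ≈ 1.37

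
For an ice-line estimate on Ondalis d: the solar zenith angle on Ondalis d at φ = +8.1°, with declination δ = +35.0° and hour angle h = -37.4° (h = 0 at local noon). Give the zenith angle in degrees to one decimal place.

θ_z = 43.5°

cos θ_z = sin φ sin δ + cos φ cos δ cos h = 0.080818 + 0.644254 = 0.725072.
θ_z = arccos(0.725072) = 43.5°.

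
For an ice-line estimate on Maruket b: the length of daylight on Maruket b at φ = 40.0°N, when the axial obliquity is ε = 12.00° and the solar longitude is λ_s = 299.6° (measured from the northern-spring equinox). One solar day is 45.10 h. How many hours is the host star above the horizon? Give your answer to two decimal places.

20.33 h

Solar declination: sin δ = sin ε · sin λ_s = sin 12.00° × sin 299.6° = -0.18078, so δ = -10.415°.
cos H₀ = −tan φ · tan δ = −tan(+40.0°) × tan(-10.415°) = 0.1542, so H₀ = 1.4159 rad = 81.13°.
Daylight = 2H₀/(2π) × 45.10 h = (1.4159/π) × 45.10 = 20.33 h.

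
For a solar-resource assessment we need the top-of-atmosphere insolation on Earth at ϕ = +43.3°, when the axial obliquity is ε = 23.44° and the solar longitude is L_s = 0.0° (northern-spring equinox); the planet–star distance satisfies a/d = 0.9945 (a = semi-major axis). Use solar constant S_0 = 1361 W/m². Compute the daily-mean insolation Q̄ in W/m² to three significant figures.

Solar declination: sin δ = sin ε · sin L_s = sin 23.44° × sin 0.0° = 0.00000, so δ = +0.000°.
cos h₀ = −tan(+43.3°) tan(+0.000°) = -0.0000, h₀ = 1.5708 rad.
Bracket: h₀ sin ϕ sin δ + cos ϕ cos δ sin h₀ = 1.5708×0.68582×0.00000 + 0.72777×1.00000×1.00000 = 0.000000 + 0.727770 = 0.727770.
Inverse-square distance factor (a/d)² = 0.9945² = 0.989030.
Q̄ = (S_0/π) × 0.989030 × [bracket] = (1361/π) × 0.989030 × 0.727770 = 311.8 W/m².

Q̄ ≈ 312 W/m²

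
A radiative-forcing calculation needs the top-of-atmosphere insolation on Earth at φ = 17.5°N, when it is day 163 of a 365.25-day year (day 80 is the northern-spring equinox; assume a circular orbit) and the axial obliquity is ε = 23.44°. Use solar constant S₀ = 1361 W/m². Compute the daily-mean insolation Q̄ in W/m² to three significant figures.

Q̄ ≈ 464 W/m²

Solar longitude: λ_s = 360° × (163 − 80)/365.25 = 81.807°.
sin δ = sin 23.44° × sin 81.807° = 0.39373, so δ = +23.187°.
cos H₀ = −tan(+17.5°) tan(+23.187°) = -0.1351, H₀ = 1.7063 rad.
Bracket: H₀ sin φ sin δ + cos φ cos δ sin H₀ = 1.7063×0.30071×0.39373 + 0.95372×0.91923×0.99084 = 0.202023 + 0.868658 = 1.070681.
Q̄ = (S₀/π) × [bracket] = (1361/π) × 1.070681 = 463.8 W/m².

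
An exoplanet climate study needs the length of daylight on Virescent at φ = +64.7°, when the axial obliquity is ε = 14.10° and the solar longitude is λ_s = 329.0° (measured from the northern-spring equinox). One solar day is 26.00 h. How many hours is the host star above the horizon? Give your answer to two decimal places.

Solar declination: sin δ = sin ε · sin λ_s = sin 14.10° × sin 329.0° = -0.12547, so δ = -7.208°.
cos H₀ = −tan φ · tan δ = −tan(+64.7°) × tan(-7.208°) = 0.2676, so H₀ = 1.2999 rad = 74.48°.
Daylight = 2H₀/(2π) × 26.00 h = (1.2999/π) × 26.00 = 10.76 h.

10.76 h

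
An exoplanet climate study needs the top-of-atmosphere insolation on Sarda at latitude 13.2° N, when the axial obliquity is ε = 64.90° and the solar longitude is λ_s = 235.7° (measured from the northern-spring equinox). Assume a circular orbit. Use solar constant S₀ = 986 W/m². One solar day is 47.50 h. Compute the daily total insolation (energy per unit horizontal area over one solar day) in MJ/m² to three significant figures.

21.5 MJ/m²

Solar declination: sin δ = sin ε · sin λ_s = sin 64.90° × sin 235.7° = -0.74809, so δ = -48.425°.
cos H₀ = −tan(+13.2°) tan(-48.425°) = 0.2644, H₀ = 1.3032 rad.
Bracket: H₀ sin φ sin δ + cos φ cos δ sin H₀ = 1.3032×0.22835×-0.74809 + 0.97358×0.66360×0.96441 = -0.222621 + 0.623074 = 0.400453.
Q̄ = (S₀/π) × [bracket] = (986/π) × 0.400453 = 125.68 W/m².
Daily total = Q̄ × 47.50 h × 3600 s/h = 125.68 × 47.50 × 3600 / 10⁶ = 21.49 MJ/m².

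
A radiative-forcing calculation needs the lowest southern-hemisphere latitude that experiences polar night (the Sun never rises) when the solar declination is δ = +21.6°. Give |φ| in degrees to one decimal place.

Polar night requires cos H₀ = −tan φ tan δ ≥ 1, i.e. tan φ tan δ ≤ −1.
The boundary is |tan φ| · |tan δ| = 1, so |φ| = 90° − |δ| = 90° − 21.6° = 68.4° in the southern hemisphere.

|φ| = 68.4°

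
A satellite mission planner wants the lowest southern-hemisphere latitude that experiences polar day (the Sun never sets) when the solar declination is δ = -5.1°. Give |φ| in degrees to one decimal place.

Polar day requires cos H₀ = −tan φ tan δ ≤ −1, i.e. tan φ tan δ ≥ 1.
The boundary is |tan φ| · |tan δ| = 1, so |φ| = 90° − |δ| = 90° − 5.1° = 84.9° in the southern hemisphere.

|φ| = 84.9°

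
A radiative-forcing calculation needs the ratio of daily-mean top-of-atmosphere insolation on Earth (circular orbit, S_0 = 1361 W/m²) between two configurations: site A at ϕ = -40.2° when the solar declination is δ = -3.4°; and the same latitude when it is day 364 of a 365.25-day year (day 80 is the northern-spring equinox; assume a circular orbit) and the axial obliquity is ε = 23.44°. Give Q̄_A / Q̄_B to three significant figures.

— Configuration A (ϕ=-40.2°):
cos h₀ = −tan(-40.2°) tan(-3.400°) = -0.0502, h₀ = 1.6210 rad.
Bracket: h₀ sin ϕ sin δ + cos ϕ cos δ sin h₀ = 1.6210×-0.64546×-0.05931 + 0.76380×0.99824×0.99874 = 0.062055 + 0.761495 = 0.823550.
Q̄ = (S_0/π) × [bracket] = (1361/π) × 0.823550 = 356.78 W/m².
— Configuration B (ϕ=-40.2°):
Solar longitude: L_s = 360° × (364 − 80)/365.25 = 279.918°.
sin δ = sin 23.44° × sin 279.918° = -0.39184, so δ = -23.069°.
cos h₀ = −tan(-40.2°) tan(-23.069°) = -0.3599, h₀ = 1.9390 rad.
Bracket: h₀ sin ϕ sin δ + cos ϕ cos δ sin h₀ = 1.9390×-0.64546×-0.39184 + 0.76380×0.92003×0.93298 = 0.490406 + 0.655623 = 1.146029.
Q̄ = (S_0/π) × [bracket] = (1361/π) × 1.146029 = 496.48 W/m².
Ratio Q̄_A / Q̄_B = 356.78 / 496.48 = 0.7186.

Q̄_A / Q̄_B ≈ 0.719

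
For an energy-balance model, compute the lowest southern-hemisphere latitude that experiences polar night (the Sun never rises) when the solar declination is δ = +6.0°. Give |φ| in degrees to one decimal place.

Polar night requires cos H₀ = −tan φ tan δ ≥ 1, i.e. tan φ tan δ ≤ −1.
The boundary is |tan φ| · |tan δ| = 1, so |φ| = 90° − |δ| = 90° − 6.0° = 84.0° in the southern hemisphere.

|φ| = 84.0°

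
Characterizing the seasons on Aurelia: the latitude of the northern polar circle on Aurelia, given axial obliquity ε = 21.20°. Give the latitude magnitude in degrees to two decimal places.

68.80°

The polar circle is the lowest latitude that experiences at least one full rotation of continuous daylight at the northern-summer solstice; it lies at |ϕ| = 90° − ε = 90° − 21.20° = 68.80°.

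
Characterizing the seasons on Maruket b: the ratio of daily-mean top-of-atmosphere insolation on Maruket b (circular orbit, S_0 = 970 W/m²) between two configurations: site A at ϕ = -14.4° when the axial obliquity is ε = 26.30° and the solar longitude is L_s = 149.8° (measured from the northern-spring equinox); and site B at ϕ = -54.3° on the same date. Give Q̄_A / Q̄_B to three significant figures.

Q̄_A / Q̄_B ≈ 2.74

— Configuration A (ϕ=-14.4°):
Solar declination: sin δ = sin ε · sin L_s = sin 26.30° × sin 149.8° = 0.22287, so δ = +12.878°.
cos h₀ = −tan(-14.4°) tan(+12.878°) = 0.0587, h₀ = 1.5121 rad.
Bracket: h₀ sin ϕ sin δ + cos ϕ cos δ sin h₀ = 1.5121×-0.24869×0.22287 + 0.96858×0.97485×0.99828 = -0.083809 + 0.942596 = 0.858787.
Q̄ = (S_0/π) × [bracket] = (970/π) × 0.858787 = 265.16 W/m².
— Configuration B (ϕ=-54.3°):
cos h₀ = −tan(-54.3°) tan(+12.878°) = 0.3182, h₀ = 1.2470 rad.
Bracket: h₀ sin ϕ sin δ + cos ϕ cos δ sin h₀ = 1.2470×-0.81208×0.22287 + 0.58354×0.97485×0.94804 = -0.225692 + 0.539306 = 0.313614.
Q̄ = (S_0/π) × [bracket] = (970/π) × 0.313614 = 96.832 W/m².
Ratio Q̄_A / Q̄_B = 265.16 / 96.832 = 2.738.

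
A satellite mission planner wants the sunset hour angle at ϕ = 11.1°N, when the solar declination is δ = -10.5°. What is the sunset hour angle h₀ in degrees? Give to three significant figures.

cos h₀ = −tan ϕ · tan δ = −tan(+11.1°) × tan(-10.500°) = 0.0364, so h₀ = 1.5344 rad = 87.92°.

h₀ = 87.9°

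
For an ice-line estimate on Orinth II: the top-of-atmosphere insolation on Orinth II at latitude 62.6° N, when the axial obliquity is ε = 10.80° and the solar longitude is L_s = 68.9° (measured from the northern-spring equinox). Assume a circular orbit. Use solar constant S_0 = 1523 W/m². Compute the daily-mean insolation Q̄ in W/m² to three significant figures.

Q̄ ≈ 351 W/m²

Solar declination: sin δ = sin ε · sin L_s = sin 10.80° × sin 68.9° = 0.17482, so δ = +10.068°.
cos h₀ = −tan(+62.6°) tan(+10.068°) = -0.3425, h₀ = 1.9204 rad.
Bracket: h₀ sin ϕ sin δ + cos ϕ cos δ sin h₀ = 1.9204×0.88782×0.17482 + 0.46020×0.98460×0.93951 = 0.298063 + 0.425704 = 0.723767.
Q̄ = (S_0/π) × [bracket] = (1523/π) × 0.723767 = 350.9 W/m².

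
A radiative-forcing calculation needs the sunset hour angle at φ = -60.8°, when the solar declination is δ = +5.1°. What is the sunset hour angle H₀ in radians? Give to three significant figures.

H₀ = 1.41 rad

cos H₀ = −tan φ · tan δ = −tan(-60.8°) × tan(+5.100°) = 0.1597, so H₀ = 1.4104 rad = 80.81°.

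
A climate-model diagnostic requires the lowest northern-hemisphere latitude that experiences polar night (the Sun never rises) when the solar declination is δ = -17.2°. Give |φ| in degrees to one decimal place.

Polar night requires cos H₀ = −tan φ tan δ ≥ 1, i.e. tan φ tan δ ≤ −1.
The boundary is |tan φ| · |tan δ| = 1, so |φ| = 90° − |δ| = 90° − 17.2° = 72.8° in the northern hemisphere.

|φ| = 72.8°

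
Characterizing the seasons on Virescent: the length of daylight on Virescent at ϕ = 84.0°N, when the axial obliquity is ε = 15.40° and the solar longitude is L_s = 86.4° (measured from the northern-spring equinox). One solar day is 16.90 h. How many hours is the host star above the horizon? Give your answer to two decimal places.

16.90 h

Solar declination: sin δ = sin ε · sin L_s = sin 15.40° × sin 86.4° = 0.26503, so δ = +15.369°.
Sunrise equation: cos h₀ = −tan ϕ · tan δ = -2.6151 ≤ −1, so the host star never sets (polar day) and h₀ = π.
Daylight = 2h₀/(2π) × 16.90 h = (3.1416/π) × 16.90 = 16.90 h.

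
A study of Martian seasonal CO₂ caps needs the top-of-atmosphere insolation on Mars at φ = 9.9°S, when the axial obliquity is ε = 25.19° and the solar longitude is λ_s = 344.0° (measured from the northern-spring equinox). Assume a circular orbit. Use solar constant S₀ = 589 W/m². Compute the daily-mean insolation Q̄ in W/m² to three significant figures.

Solar declination: sin δ = sin ε · sin λ_s = sin 25.19° × sin 344.0° = -0.11732, so δ = -6.737°.
cos H₀ = −tan(-9.9°) tan(-6.737°) = -0.0206, H₀ = 1.5914 rad.
Bracket: H₀ sin φ sin δ + cos φ cos δ sin H₀ = 1.5914×-0.17193×-0.11732 + 0.98511×0.99309×0.99979 = 0.032100 + 0.978097 = 1.010197.
Q̄ = (S₀/π) × [bracket] = (589/π) × 1.010197 = 189.4 W/m².

Q̄ ≈ 189 W/m²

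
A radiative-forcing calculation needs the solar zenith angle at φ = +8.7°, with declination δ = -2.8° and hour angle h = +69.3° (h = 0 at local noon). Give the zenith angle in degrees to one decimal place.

θ_z = 70.0°

cos θ_z = sin φ sin δ + cos φ cos δ cos h = -0.007389 + 0.348991 = 0.341602.
θ_z = arccos(0.341602) = 70.0°.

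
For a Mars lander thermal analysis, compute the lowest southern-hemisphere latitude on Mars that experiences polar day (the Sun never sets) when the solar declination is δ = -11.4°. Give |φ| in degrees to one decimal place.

|φ| = 78.6°

Polar day requires cos H₀ = −tan φ tan δ ≤ −1, i.e. tan φ tan δ ≥ 1.
The boundary is |tan φ| · |tan δ| = 1, so |φ| = 90° − |δ| = 90° − 11.4° = 78.6° in the southern hemisphere.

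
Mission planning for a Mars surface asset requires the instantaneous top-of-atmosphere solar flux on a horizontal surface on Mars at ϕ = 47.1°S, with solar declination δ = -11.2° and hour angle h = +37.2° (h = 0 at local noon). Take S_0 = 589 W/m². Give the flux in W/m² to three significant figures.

cos θ_z = sin ϕ sin δ + cos ϕ cos δ cos h = 0.142285 + 0.531888 = 0.674173.
Flux = S_0 · cos θ_z = 589 × 0.674173 = 397.1 W/m².

397 W/m²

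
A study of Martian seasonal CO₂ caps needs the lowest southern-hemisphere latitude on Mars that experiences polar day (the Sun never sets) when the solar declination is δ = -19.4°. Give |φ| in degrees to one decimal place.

Polar day requires cos H₀ = −tan φ tan δ ≤ −1, i.e. tan φ tan δ ≥ 1.
The boundary is |tan φ| · |tan δ| = 1, so |φ| = 90° − |δ| = 90° − 19.4° = 70.6° in the southern hemisphere.

|φ| = 70.6°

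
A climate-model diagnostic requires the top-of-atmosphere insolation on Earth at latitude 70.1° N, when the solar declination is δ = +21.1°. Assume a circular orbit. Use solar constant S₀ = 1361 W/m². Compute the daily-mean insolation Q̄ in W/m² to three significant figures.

Q̄ ≈ 461 W/m²

cos H₀ = −tan(+70.1°) tan(+21.100°) = -1.0659 ≤ −1 ⇒ polar day, H₀ = π.
Bracket: H₀ sin φ sin δ + cos φ cos δ sin H₀ = 3.1416×0.94029×0.36000 + 0.34038×0.93295×0.00000 = 1.063445 + 0.000000 = 1.063445.
Q̄ = (S₀/π) × [bracket] = (1361/π) × 1.063445 = 460.7 W/m².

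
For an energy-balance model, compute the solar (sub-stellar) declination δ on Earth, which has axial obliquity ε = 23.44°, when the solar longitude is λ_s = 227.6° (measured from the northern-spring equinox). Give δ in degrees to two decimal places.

δ = -17.08°

sin δ = sin ε · sin λ_s = sin 23.44° × sin 227.6° = -0.293749.
δ = arcsin(-0.293749) = -17.08°.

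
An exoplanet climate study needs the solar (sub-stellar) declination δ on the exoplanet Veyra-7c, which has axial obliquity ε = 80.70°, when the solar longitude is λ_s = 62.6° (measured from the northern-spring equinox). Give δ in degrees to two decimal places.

δ = +61.18°

sin δ = sin ε · sin λ_s = sin 80.70° × sin 62.6° = 0.876146.
δ = arcsin(0.876146) = +61.18°.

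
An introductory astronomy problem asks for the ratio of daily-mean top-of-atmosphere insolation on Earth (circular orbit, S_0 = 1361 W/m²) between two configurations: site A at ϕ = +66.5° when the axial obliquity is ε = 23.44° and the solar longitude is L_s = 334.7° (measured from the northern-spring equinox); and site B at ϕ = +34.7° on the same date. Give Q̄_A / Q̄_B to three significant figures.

Q̄_A / Q̄_B ≈ 0.270

— Configuration A (ϕ=+66.5°):
Solar declination: sin δ = sin ε · sin L_s = sin 23.44° × sin 334.7° = -0.17000, so δ = -9.788°.
cos h₀ = −tan(+66.5°) tan(-9.788°) = 0.3967, h₀ = 1.1628 rad.
Bracket: h₀ sin ϕ sin δ + cos ϕ cos δ sin h₀ = 1.1628×0.91706×-0.17000 + 0.39875×0.98544×0.91793 = -0.181281 + 0.360695 = 0.179414.
Q̄ = (S_0/π) × [bracket] = (1361/π) × 0.179414 = 77.726 W/m².
— Configuration B (ϕ=+34.7°):
cos h₀ = −tan(+34.7°) tan(-9.788°) = 0.1195, h₀ = 1.4511 rad.
Bracket: h₀ sin ϕ sin δ + cos ϕ cos δ sin h₀ = 1.4511×0.56928×-0.17000 + 0.82214×0.98544×0.99284 = -0.140434 + 0.804369 = 0.663935.
Q̄ = (S_0/π) × [bracket] = (1361/π) × 0.663935 = 287.63 W/m².
Ratio Q̄_A / Q̄_B = 77.726 / 287.63 = 0.2702.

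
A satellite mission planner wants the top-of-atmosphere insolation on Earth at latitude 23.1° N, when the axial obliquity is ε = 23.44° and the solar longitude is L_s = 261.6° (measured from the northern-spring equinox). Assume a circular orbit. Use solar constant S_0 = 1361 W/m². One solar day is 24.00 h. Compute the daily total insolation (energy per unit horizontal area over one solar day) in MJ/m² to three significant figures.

23.1 MJ/m²

Solar declination: sin δ = sin ε · sin L_s = sin 23.44° × sin 261.6° = -0.39352, so δ = -23.174°.
cos h₀ = −tan(+23.1°) tan(-23.174°) = 0.1826, h₀ = 1.3872 rad.
Bracket: h₀ sin ϕ sin δ + cos ϕ cos δ sin h₀ = 1.3872×0.39234×-0.39352 + 0.91982×0.91932×0.98319 = -0.214175 + 0.831394 = 0.617219.
Q̄ = (S_0/π) × [bracket] = (1361/π) × 0.617219 = 267.39 W/m².
Daily total = Q̄ × 24.00 h × 3600 s/h = 267.39 × 24.00 × 3600 / 10⁶ = 23.10 MJ/m².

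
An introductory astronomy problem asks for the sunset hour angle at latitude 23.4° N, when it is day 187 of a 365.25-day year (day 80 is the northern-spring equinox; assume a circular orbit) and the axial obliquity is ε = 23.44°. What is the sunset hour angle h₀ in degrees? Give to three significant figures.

h₀ = 100°

Solar longitude: L_s = 360° × (187 − 80)/365.25 = 105.462°.
sin δ = sin 23.44° × sin 105.462° = 0.38339, so δ = +22.544°.
cos h₀ = −tan ϕ · tan δ = −tan(+23.4°) × tan(+22.544°) = -0.1796, so h₀ = 1.7514 rad = 100.35°.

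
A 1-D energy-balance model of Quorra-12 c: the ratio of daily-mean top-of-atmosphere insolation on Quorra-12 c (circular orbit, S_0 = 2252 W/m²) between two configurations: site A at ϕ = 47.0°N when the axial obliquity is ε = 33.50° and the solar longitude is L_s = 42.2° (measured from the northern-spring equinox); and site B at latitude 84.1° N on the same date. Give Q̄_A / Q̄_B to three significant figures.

— Configuration A (ϕ=+47.0°):
Solar declination: sin δ = sin ε · sin L_s = sin 33.50° × sin 42.2° = 0.37075, so δ = +21.762°.
cos h₀ = −tan(+47.0°) tan(+21.762°) = -0.4281, h₀ = 2.0132 rad.
Bracket: h₀ sin ϕ sin δ + cos ϕ cos δ sin h₀ = 2.0132×0.73135×0.37075 + 0.68200×0.92873×0.90374 = 0.545875 + 0.572423 = 1.118298.
Q̄ = (S_0/π) × [bracket] = (2252/π) × 1.118298 = 801.63 W/m².
— Configuration B (ϕ=+84.1°):
cos h₀ = −tan(+84.1°) tan(+21.762°) = -3.8629 ≤ −1 ⇒ polar day, h₀ = π.
Bracket: h₀ sin ϕ sin δ + cos ϕ cos δ sin h₀ = 3.1416×0.99470×0.37075 + 0.10279×0.92873×0.00000 = 1.158575 + 0.000000 = 1.158575.
Q̄ = (S_0/π) × [bracket] = (2252/π) × 1.158575 = 830.51 W/m².
Ratio Q̄_A / Q̄_B = 801.63 / 830.51 = 0.9652.

Q̄_A / Q̄_B ≈ 0.965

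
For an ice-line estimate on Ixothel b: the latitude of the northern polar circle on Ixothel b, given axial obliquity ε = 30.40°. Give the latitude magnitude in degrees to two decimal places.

59.60°

The polar circle is the lowest latitude that experiences at least one full rotation of continuous daylight at the northern-summer solstice; it lies at |φ| = 90° − ε = 90° − 30.40° = 59.60°.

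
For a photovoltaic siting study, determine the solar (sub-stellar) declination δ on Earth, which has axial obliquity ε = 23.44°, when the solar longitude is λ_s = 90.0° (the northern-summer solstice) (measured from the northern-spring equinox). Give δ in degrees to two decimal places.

δ = +23.44°

sin δ = sin ε · sin λ_s = sin 23.44° × sin 90.0° = 0.397789.
δ = arcsin(0.397789) = +23.44°.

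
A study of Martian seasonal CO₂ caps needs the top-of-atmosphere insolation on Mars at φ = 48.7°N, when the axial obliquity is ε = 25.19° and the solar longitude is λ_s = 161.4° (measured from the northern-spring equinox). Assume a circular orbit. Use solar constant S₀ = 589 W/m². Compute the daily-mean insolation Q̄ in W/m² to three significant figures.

Solar declination: sin δ = sin ε · sin λ_s = sin 25.19° × sin 161.4° = 0.13576, so δ = +7.802°.
cos H₀ = −tan(+48.7°) tan(+7.802°) = -0.1560, H₀ = 1.7274 rad.
Bracket: H₀ sin φ sin δ + cos φ cos δ sin H₀ = 1.7274×0.75126×0.13576 + 0.66000×0.99074×0.98776 = 0.176179 + 0.645885 = 0.822064.
Q̄ = (S₀/π) × [bracket] = (589/π) × 0.822064 = 154.1 W/m².

Q̄ ≈ 154 W/m²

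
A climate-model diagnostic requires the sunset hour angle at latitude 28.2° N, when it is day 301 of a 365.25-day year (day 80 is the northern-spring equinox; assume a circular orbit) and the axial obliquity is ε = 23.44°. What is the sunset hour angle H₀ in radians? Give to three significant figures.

H₀ = 1.44 rad

Solar longitude: λ_s = 360° × (301 − 80)/365.25 = 217.823°.
sin δ = sin 23.44° × sin 217.823° = -0.24394, so δ = -14.119°.
cos H₀ = −tan φ · tan δ = −tan(+28.2°) × tan(-14.119°) = 0.1349, so H₀ = 1.4355 rad = 82.25°.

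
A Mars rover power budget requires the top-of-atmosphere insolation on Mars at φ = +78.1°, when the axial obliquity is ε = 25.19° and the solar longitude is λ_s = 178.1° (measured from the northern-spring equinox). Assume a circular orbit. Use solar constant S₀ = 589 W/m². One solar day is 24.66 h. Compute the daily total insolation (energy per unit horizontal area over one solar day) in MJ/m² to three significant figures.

3.80 MJ/m²

Solar declination: sin δ = sin ε · sin λ_s = sin 25.19° × sin 178.1° = 0.01411, so δ = +0.809°.
cos H₀ = −tan(+78.1°) tan(+0.809°) = -0.0670, H₀ = 1.6378 rad.
Bracket: H₀ sin φ sin δ + cos φ cos δ sin H₀ = 1.6378×0.97851×0.01411 + 0.20620×0.99990×0.99775 = 0.022613 + 0.205715 = 0.228328.
Q̄ = (S₀/π) × [bracket] = (589/π) × 0.228328 = 42.808 W/m².
Daily total = Q̄ × 24.66 h × 3600 s/h = 42.808 × 24.66 × 3600 / 10⁶ = 3.800 MJ/m².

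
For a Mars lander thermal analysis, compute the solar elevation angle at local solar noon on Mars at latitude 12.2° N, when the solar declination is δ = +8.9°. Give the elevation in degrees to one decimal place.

86.7°

At local noon the hour angle is zero, so the zenith angle equals |φ − δ| = |+12.2° − (+8.900°)| = 3.300°.
Elevation = 90° − 3.300° = 86.7°.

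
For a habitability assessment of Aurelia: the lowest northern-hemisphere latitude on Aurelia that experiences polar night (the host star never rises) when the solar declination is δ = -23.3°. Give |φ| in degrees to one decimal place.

Polar night requires cos H₀ = −tan φ tan δ ≥ 1, i.e. tan φ tan δ ≤ −1.
The boundary is |tan φ| · |tan δ| = 1, so |φ| = 90° − |δ| = 90° − 23.3° = 66.7° in the northern hemisphere.

|φ| = 66.7°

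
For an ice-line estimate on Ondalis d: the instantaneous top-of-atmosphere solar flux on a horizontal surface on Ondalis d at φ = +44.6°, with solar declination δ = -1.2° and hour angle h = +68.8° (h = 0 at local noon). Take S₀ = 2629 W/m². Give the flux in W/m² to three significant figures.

638 W/m²

cos θ_z = sin φ sin δ + cos φ cos δ cos h = -0.014705 + 0.257430 = 0.242725.
Flux = S₀ · cos θ_z = 2629 × 0.242725 = 638.1 W/m².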